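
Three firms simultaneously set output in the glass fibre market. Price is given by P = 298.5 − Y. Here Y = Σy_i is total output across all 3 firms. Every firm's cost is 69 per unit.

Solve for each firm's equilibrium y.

57.375

A representative firm's profit is π_i = y_i(298.5 − Y) − 69y_i, with Y = y_i + Σ_{j≠i} y_j.
First-order condition: 229.5 − 2y_i − Σ_{j≠i} y_j = 0.
With identical firms, set every y_j = y: then 229.5 − 2y − 2y = 0, i.e. y = 229.5/4 = 57.375.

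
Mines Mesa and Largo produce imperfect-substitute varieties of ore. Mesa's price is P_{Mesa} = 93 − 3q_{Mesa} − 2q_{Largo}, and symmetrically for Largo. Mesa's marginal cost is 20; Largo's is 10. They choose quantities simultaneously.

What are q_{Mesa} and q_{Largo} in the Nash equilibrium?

Mine Mesa's profit: π = q_{Mesa}(93 − 3q_{Mesa} − 2q_{Largo}) − 20q_{Mesa}.
∂π/∂q_{Mesa} = 73 − 6q_{Mesa} − 2q_{Largo} = 0 ⇒ q_{Mesa} = 73/6 − (1/3)q_{Largo}.
Similarly q_{Largo} = 83/6 − (1/3)q_{Mesa}.
Plugging q_{Largo} into Mesa's best response: q_{Mesa} = 73/6 − (1/3)(83/6 − (1/3)q_{Mesa}) ⇒ (8/9)q_{Mesa} = 68/9, so q_{Mesa} = 8.5.
Then q_{Largo} = 83/6 − (1/3)·8.5 = 11.

8.5, 11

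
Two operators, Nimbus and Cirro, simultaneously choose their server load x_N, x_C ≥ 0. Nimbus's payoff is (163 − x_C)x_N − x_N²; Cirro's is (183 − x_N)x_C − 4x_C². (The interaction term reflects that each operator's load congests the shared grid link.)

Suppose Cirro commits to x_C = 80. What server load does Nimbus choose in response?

41.5

Expanding Nimbus's payoff: 163x_N − x_Cx_N − x_N².
∂π/∂x_N = 163 − x_C − 2x_N = 0, so x_N = 81.5 − 0.5x_C.
At x_C = 80: x_N = 81.5 − 0.5·80 = 41.5.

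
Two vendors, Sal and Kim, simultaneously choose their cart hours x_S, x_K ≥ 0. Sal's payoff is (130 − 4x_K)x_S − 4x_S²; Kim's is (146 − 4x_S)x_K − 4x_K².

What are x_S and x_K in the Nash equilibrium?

Expanding Sal's payoff: 130x_S − 4x_Kx_S − 4x_S².
∂π/∂x_S = 130 − 4x_K − 8x_S = 0, so x_S = 16.25 − 0.5x_K.
Likewise for Kim: x_K = 18.25 − 0.5x_S.
Plugging x_K into Sal's best response: x_S = 16.25 − 0.5(18.25 − 0.5x_S) ⇒ 0.75x_S = 7.125, so x_S = 9.5.
Then x_K = 18.25 − 0.5·9.5 = 13.5.

9.5, 13.5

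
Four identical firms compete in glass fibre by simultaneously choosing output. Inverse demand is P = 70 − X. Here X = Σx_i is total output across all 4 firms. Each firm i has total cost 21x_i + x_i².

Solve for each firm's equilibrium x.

A representative firm's profit is π_i = x_i(70 − X) − 21x_i − x_i², with X = x_i + Σ_{j≠i} x_j.
First-order condition: 49 − 4x_i − Σ_{j≠i} x_j = 0.
With identical firms, set every x_j = x: then 49 − 4x − 3x = 0, i.e. x = 49/7 = 7.

7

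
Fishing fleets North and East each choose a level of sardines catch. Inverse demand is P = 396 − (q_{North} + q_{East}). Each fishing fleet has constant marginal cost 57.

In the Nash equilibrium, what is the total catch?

Fishing fleet North's profit: π = q_{North}(396 − (q_{North} + q_{East})) − 57q_{North}.
∂π/∂q_{North} = 339 − 2q_{North} − q_{East} = 0, so q_{North} = 169.5 − 0.5q_{East}.
Setting q_{North} = q_{East} in the reaction function: q_{North} = 169.5 − 0.5q_{North}, so q_{North} = 169.5 / 1.5 = 113.
Total catch: 113 + 113 = 226.

226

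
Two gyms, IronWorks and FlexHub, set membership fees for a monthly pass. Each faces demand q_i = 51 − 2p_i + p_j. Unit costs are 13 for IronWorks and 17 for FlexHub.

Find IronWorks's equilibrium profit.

IronWorks's profit: π = (p_{IronWorks} − 13)(51 − 2p_{IronWorks} + p_{FlexHub}).
∂π/∂p_{IronWorks} = 77 − 4p_{IronWorks} + p_{FlexHub} = 0 ⇒ p_{IronWorks} = 19.25 + 0.25p_{FlexHub}.
Similarly p_{FlexHub} = 21.25 + 0.25p_{IronWorks}.
Plugging p_{FlexHub} into IronWorks's best response: p_{IronWorks} = 19.25 + 0.25(21.25 + 0.25p_{IronWorks}) ⇒ 0.9375p_{IronWorks} = 24.5625, so p_{IronWorks} = 26.2.
Then p_{FlexHub} = 21.25 + 0.25·26.2 = 27.8.
q_{IronWorks} = 51 − 2·26.2 + 27.8 = 26.4.
Profit = (26.2 − 13)·26.4 = 348.48.

348.48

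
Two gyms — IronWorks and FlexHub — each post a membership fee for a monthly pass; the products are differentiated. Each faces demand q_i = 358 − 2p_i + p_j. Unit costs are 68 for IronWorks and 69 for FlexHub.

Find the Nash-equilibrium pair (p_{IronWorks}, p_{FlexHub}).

IronWorks's profit: π = (p_{IronWorks} − 68)(358 − 2p_{IronWorks} + p_{FlexHub}).
∂π/∂p_{IronWorks} = 494 − 4p_{IronWorks} + p_{FlexHub} = 0 ⇒ p_{IronWorks} = 123.5 + 0.25p_{FlexHub}.
Similarly p_{FlexHub} = 124 + 0.25p_{IronWorks}.
Plugging p_{FlexHub} into IronWorks's best response: p_{IronWorks} = 123.5 + 0.25(124 + 0.25p_{IronWorks}) ⇒ 0.9375p_{IronWorks} = 154.5, so p_{IronWorks} = 164.8.
Then p_{FlexHub} = 124 + 0.25·164.8 = 165.2.

164.8, 165.2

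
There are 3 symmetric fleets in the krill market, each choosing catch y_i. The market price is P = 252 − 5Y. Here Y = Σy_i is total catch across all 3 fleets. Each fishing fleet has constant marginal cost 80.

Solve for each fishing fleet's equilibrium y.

A representative fishing fleet's profit is π_i = y_i(252 − 5Y) − 80y_i, with Y = y_i + Σ_{j≠i} y_j.
First-order condition: 172 − 10y_i − 5Σ_{j≠i} y_j = 0.
With identical fishing fleets, set every y_j = y: then 172 − 10y − 10y = 0, i.e. y = 172/20 = 8.6.

8.6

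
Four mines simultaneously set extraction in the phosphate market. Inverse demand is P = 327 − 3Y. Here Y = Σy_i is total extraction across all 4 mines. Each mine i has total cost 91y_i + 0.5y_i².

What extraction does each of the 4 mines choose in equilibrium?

A representative mine's profit is π_i = y_i(327 − 3Y) − 91y_i − 0.5y_i², with Y = y_i + Σ_{j≠i} y_j.
First-order condition: 236 − 7y_i − 3Σ_{j≠i} y_j = 0.
In a symmetric equilibrium every mine chooses the same y, so Σ_{j≠i} y_j = 3y. The condition becomes 236 − 16y = 0, giving y = 236/16 = 14.75.

14.75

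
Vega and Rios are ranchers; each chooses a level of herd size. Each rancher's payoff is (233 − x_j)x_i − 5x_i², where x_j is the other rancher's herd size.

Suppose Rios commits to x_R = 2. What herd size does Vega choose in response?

23.1

Vega's payoff is (233 − x_R)x_V − 5x_V².
∂π/∂x_V = 233 − x_R − 10x_V = 0, so x_V = 23.3 − 0.1x_R.
At x_R = 2: x_V = 23.3 − 0.1·2 = 23.1.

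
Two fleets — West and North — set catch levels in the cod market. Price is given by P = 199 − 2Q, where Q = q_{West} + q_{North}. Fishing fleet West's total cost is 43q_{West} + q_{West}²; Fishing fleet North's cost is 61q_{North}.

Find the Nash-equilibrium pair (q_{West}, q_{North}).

Fishing fleet West's profit: π = q_{West}(199 − 2(q_{West} + q_{North})) − 43q_{West} − q_{West}².
∂π/∂q_{West} = 156 − 6q_{West} − 2q_{North} = 0, so q_{West} = 26 − (1/3)q_{North}.
For North: ∂π/∂q_{North} = 138 − 4q_{North} − 2q_{West} = 0 ⇒ q_{North} = 34.5 − 0.5q_{West}.
Plugging q_{North} into West's best response: q_{West} = 26 − (1/3)(34.5 − 0.5q_{West}) ⇒ (5/6)q_{West} = 14.5, so q_{West} = 17.4.
Then q_{North} = 34.5 − 0.5·17.4 = 25.8.

17.4, 25.8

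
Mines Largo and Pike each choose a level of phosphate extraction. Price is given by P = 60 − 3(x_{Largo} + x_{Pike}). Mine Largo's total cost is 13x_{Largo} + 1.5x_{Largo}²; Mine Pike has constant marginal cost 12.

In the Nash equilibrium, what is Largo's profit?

Mine Largo's profit: π = x_{Largo}(60 − 3(x_{Largo} + x_{Pike})) − 13x_{Largo} − 1.5x_{Largo}².
∂π/∂x_{Largo} = 47 − 9x_{Largo} − 3x_{Pike} = 0, so x_{Largo} = 47/9 − (1/3)x_{Pike}.
For Pike: ∂π/∂x_{Pike} = 48 − 6x_{Pike} − 3x_{Largo} = 0 ⇒ x_{Pike} = 8 − 0.5x_{Largo}.
Solving the two reaction functions simultaneously: (1 − (−1/3)(−0.5))x_{Largo} = 47/9 − (1/3)·8, so (5/6)x_{Largo} = 23/9 and x_{Largo} = 46/15.
Then x_{Pike} = 8 − 0.5·(46/15) = 97/15.
Price P = 60 − 3·(143/15) = 31.4.
Largo's profit: (31.4 − 13)·(46/15) − 1.5(46/15)² = 42.32.

42.32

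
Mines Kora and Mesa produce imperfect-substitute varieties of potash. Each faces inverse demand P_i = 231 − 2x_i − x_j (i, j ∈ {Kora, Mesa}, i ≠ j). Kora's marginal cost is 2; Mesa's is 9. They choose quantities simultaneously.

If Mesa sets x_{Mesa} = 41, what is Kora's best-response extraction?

Mine Kora's profit: π = x_{Kora}(231 − 2x_{Kora} − x_{Mesa}) − 2x_{Kora}.
∂π/∂x_{Kora} = 229 − 4x_{Kora} − x_{Mesa} = 0 ⇒ x_{Kora} = 57.25 − 0.25x_{Mesa}.
At x_{Mesa} = 41: x_{Kora} = 57.25 − 0.25·41 = 47.

47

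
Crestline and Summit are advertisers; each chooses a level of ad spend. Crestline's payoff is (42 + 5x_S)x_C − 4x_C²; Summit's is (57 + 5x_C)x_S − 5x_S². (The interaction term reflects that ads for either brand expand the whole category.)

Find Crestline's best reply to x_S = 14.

Expanding Crestline's payoff: 42x_C + 5x_Sx_C − 4x_C².
∂π/∂x_C = 42 + 5x_S − 8x_C = 0, so x_C = 5.25 + 0.625x_S.
At x_S = 14: x_C = 5.25 + 0.625·14 = 14.

14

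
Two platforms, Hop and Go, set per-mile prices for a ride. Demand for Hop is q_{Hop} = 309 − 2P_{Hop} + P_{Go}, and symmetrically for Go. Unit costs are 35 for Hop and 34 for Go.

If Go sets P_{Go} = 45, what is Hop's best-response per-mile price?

Hop's profit: π = (P_{Hop} − 35)(309 − 2P_{Hop} + P_{Go}).
∂π/∂P_{Hop} = 379 − 4P_{Hop} + P_{Go} = 0 ⇒ P_{Hop} = 94.75 + 0.25P_{Go}.
At P_{Go} = 45: P_{Hop} = 94.75 + 0.25·45 = 106.

106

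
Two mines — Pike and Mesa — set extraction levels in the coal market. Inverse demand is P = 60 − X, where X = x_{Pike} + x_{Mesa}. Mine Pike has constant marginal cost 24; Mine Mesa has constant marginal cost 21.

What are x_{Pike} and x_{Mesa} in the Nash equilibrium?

11, 14

Mine Pike's profit: π = x_{Pike}(60 − (x_{Pike} + x_{Mesa})) − 24x_{Pike}.
∂π/∂x_{Pike} = 36 − 2x_{Pike} − x_{Mesa} = 0, so x_{Pike} = 18 − 0.5x_{Mesa}.
By the same steps for Mesa: x_{Mesa} = 19.5 − 0.5x_{Pike}.
Solving the two reaction functions simultaneously: (1 − (−0.5)(−0.5))x_{Pike} = 18 − 0.5·19.5, so 0.75x_{Pike} = 8.25 and x_{Pike} = 11.
Then x_{Mesa} = 19.5 − 0.5·11 = 14.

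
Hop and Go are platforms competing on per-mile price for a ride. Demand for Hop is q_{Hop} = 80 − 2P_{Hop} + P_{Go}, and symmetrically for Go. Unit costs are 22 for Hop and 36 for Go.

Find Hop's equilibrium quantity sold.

42.4

Hop's profit: π = (P_{Hop} − 22)(80 − 2P_{Hop} + P_{Go}).
∂π/∂P_{Hop} = 124 − 4P_{Hop} + P_{Go} = 0 ⇒ P_{Hop} = 31 + 0.25P_{Go}.
Similarly P_{Go} = 38 + 0.25P_{Hop}.
Plugging P_{Go} into Hop's best response: P_{Hop} = 31 + 0.25(38 + 0.25P_{Hop}) ⇒ 0.9375P_{Hop} = 40.5, so P_{Hop} = 43.2.
Then P_{Go} = 38 + 0.25·43.2 = 48.8.
q_{Hop} = 80 − 2·43.2 + 48.8 = 42.4.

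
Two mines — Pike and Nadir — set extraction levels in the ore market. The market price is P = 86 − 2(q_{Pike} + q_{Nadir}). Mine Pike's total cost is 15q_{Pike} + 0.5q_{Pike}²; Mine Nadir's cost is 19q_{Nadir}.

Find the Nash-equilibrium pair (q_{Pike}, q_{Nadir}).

9.375, 12.0625

Mine Pike's profit: π = q_{Pike}(86 − 2(q_{Pike} + q_{Nadir})) − 15q_{Pike} − 0.5q_{Pike}².
∂π/∂q_{Pike} = 71 − 5q_{Pike} − 2q_{Nadir} = 0, so q_{Pike} = 14.2 − 0.4q_{Nadir}.
For Nadir: ∂π/∂q_{Nadir} = 67 − 4q_{Nadir} − 2q_{Pike} = 0 ⇒ q_{Nadir} = 16.75 − 0.5q_{Pike}.
Substituting the second reaction function into the first: q_{Pike} = 14.2 − 0.4(16.75 − 0.5q_{Pike}), which gives 0.8q_{Pike} = 7.5 ⇒ q_{Pike} = 9.375.
Then q_{Nadir} = 16.75 − 0.5·9.375 = 12.0625.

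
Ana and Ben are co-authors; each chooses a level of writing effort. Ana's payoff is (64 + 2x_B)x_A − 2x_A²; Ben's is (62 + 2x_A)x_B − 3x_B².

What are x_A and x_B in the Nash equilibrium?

25.4, 18.8

Expanding Ana's payoff: 64x_A + 2x_Bx_A − 2x_A².
∂π/∂x_A = 64 + 2x_B − 4x_A = 0, so x_A = 16 + 0.5x_B.
Likewise for Ben: x_B = 31/3 + (1/3)x_A.
Substituting the second reaction function into the first: x_A = 16 + 0.5(31/3 + (1/3)x_A), which gives (5/6)x_A = 127/6 ⇒ x_A = 25.4.
Then x_B = 31/3 + (1/3)·25.4 = 18.8.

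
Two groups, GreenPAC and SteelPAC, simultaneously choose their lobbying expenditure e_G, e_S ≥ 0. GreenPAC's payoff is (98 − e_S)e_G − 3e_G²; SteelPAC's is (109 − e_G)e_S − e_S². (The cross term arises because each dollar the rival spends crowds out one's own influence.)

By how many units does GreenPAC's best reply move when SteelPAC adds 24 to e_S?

-4

Expanding GreenPAC's payoff: 98e_G − e_Se_G − 3e_G².
∂π/∂e_G = 98 − e_S − 6e_G = 0, so e_G = 49/3 − (1/6)e_S.
The reaction-function slope is −1/6, so a 24-unit rise in e_S moves e_G by −1/6 × 24 = −4. GreenPAC's best response falls — the actions are strategic substitutes.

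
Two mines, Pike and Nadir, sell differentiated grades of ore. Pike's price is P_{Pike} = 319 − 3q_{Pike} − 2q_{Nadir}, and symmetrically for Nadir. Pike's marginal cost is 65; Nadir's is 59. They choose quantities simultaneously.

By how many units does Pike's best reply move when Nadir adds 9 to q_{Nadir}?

Mine Pike's profit: π = q_{Pike}(319 − 3q_{Pike} − 2q_{Nadir}) − 65q_{Pike}.
∂π/∂q_{Pike} = 254 − 6q_{Pike} − 2q_{Nadir} = 0 ⇒ q_{Pike} = 127/3 − (1/3)q_{Nadir}.
The reaction-function slope is −1/3, so a 9-unit rise in q_{Nadir} moves q_{Pike} by −1/3 × 9 = −3. Pike's best response falls — the actions are strategic substitutes.

-3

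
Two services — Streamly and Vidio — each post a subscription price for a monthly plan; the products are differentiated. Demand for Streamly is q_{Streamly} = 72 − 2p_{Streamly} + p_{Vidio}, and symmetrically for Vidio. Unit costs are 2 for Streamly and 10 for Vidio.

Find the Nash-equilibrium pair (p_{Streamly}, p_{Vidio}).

26.4, 29.6

Streamly's profit: π = (p_{Streamly} − 2)(72 − 2p_{Streamly} + p_{Vidio}).
∂π/∂p_{Streamly} = 76 − 4p_{Streamly} + p_{Vidio} = 0 ⇒ p_{Streamly} = 19 + 0.25p_{Vidio}.
Similarly p_{Vidio} = 23 + 0.25p_{Streamly}.
Plugging p_{Vidio} into Streamly's best response: p_{Streamly} = 19 + 0.25(23 + 0.25p_{Streamly}) ⇒ 0.9375p_{Streamly} = 24.75, so p_{Streamly} = 26.4.
Then p_{Vidio} = 23 + 0.25·26.4 = 29.6.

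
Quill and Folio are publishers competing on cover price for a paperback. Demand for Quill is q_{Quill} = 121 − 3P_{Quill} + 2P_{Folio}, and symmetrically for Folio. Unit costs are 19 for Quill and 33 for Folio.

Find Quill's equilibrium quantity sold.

Quill's profit: π = (P_{Quill} − 19)(121 − 3P_{Quill} + 2P_{Folio}).
∂π/∂P_{Quill} = 178 − 6P_{Quill} + 2P_{Folio} = 0 ⇒ P_{Quill} = 89/3 + (1/3)P_{Folio}.
Similarly P_{Folio} = 110/3 + (1/3)P_{Quill}.
Substituting the second reaction function into the first: P_{Quill} = 89/3 + (1/3)(110/3 + (1/3)P_{Quill}), which gives (8/9)P_{Quill} = 377/9 ⇒ P_{Quill} = 47.125.
Then P_{Folio} = 110/3 + (1/3)·47.125 = 52.375.
q_{Quill} = 121 − 3·47.125 + 2·52.375 = 84.375.

84.375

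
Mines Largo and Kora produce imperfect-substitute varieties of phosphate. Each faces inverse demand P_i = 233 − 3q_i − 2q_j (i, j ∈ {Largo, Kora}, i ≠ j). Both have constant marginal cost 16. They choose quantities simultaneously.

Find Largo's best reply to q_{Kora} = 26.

27.5

Mine Largo's profit: π = q_{Largo}(233 − 3q_{Largo} − 2q_{Kora}) − 16q_{Largo}.
∂π/∂q_{Largo} = 217 − 6q_{Largo} − 2q_{Kora} = 0 ⇒ q_{Largo} = 217/6 − (1/3)q_{Kora}.
At q_{Kora} = 26: q_{Largo} = 217/6 − (1/3)·26 = 27.5.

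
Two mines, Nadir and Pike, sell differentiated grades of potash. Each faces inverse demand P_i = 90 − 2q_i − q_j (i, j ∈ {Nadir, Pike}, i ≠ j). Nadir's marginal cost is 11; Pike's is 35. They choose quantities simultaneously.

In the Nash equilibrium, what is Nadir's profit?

605.52

Mine Nadir's profit: π = q_{Nadir}(90 − 2q_{Nadir} − q_{Pike}) − 11q_{Nadir}.
∂π/∂q_{Nadir} = 79 − 4q_{Nadir} − q_{Pike} = 0 ⇒ q_{Nadir} = 19.75 − 0.25q_{Pike}.
Similarly q_{Pike} = 13.75 − 0.25q_{Nadir}.
Substituting the second reaction function into the first: q_{Nadir} = 19.75 − 0.25(13.75 − 0.25q_{Nadir}), which gives 0.9375q_{Nadir} = 16.3125 ⇒ q_{Nadir} = 17.4.
Then q_{Pike} = 13.75 − 0.25·17.4 = 9.4.
P_{Nadir} = 90 − 2·17.4 − 9.4 = 45.8.
Profit = (45.8 − 11)·17.4 = 605.52.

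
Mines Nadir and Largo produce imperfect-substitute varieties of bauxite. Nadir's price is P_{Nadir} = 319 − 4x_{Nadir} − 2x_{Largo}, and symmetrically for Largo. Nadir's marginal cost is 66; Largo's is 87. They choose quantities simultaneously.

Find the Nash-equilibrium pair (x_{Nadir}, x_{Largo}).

Mine Nadir's profit: π = x_{Nadir}(319 − 4x_{Nadir} − 2x_{Largo}) − 66x_{Nadir}.
∂π/∂x_{Nadir} = 253 − 8x_{Nadir} − 2x_{Largo} = 0 ⇒ x_{Nadir} = 31.625 − 0.25x_{Largo}.
Similarly x_{Largo} = 29 − 0.25x_{Nadir}.
Substituting the second reaction function into the first: x_{Nadir} = 31.625 − 0.25(29 − 0.25x_{Nadir}), which gives 0.9375x_{Nadir} = 24.375 ⇒ x_{Nadir} = 26.
Then x_{Largo} = 29 − 0.25·26 = 22.5.

26, 22.5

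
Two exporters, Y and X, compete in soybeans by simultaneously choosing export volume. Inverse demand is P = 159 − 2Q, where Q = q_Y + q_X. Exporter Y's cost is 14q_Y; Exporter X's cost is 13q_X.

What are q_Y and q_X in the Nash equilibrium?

Exporter Y's profit: π = q_Y(159 − 2(q_Y + q_X)) − 14q_Y.
∂π/∂q_Y = 145 − 4q_Y − 2q_X = 0, so q_Y = 36.25 − 0.5q_X.
By the same steps for X: q_X = 36.5 − 0.5q_Y.
Substituting the second reaction function into the first: q_Y = 36.25 − 0.5(36.5 − 0.5q_Y), which gives 0.75q_Y = 18 ⇒ q_Y = 24.
Then q_X = 36.5 − 0.5·24 = 24.5.

24, 24.5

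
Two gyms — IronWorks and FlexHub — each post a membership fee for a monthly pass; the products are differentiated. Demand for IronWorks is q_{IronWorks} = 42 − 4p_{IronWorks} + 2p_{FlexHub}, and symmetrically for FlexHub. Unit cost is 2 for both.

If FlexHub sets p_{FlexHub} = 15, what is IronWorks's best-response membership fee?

IronWorks's profit: π = (p_{IronWorks} − 2)(42 − 4p_{IronWorks} + 2p_{FlexHub}).
∂π/∂p_{IronWorks} = 50 − 8p_{IronWorks} + 2p_{FlexHub} = 0 ⇒ p_{IronWorks} = 6.25 + 0.25p_{FlexHub}.
At p_{FlexHub} = 15: p_{IronWorks} = 6.25 + 0.25·15 = 10.

10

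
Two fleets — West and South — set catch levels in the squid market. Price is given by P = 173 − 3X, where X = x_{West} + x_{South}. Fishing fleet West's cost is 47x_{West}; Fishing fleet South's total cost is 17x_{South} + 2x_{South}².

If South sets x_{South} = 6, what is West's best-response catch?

18

Fishing fleet West's profit: π = x_{West}(173 − 3(x_{West} + x_{South})) − 47x_{West}.
∂π/∂x_{West} = 126 − 6x_{West} − 3x_{South} = 0, so x_{West} = 21 − 0.5x_{South}.
At x_{South} = 6: x_{West} = 21 − 0.5·6 = 18.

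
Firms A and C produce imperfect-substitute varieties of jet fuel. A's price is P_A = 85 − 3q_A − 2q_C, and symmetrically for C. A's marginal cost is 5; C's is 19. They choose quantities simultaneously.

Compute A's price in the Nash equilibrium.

37.625

Firm A's profit: π = q_A(85 − 3q_A − 2q_C) − 5q_A.
∂π/∂q_A = 80 − 6q_A − 2q_C = 0 ⇒ q_A = 40/3 − (1/3)q_C.
Similarly q_C = 11 − (1/3)q_A.
Plugging q_C into A's best response: q_A = 40/3 − (1/3)(11 − (1/3)q_A) ⇒ (8/9)q_A = 29/3, so q_A = 10.875.
Then q_C = 11 − (1/3)·10.875 = 7.375.
P_A = 85 − 3·10.875 − 2·7.375 = 37.625.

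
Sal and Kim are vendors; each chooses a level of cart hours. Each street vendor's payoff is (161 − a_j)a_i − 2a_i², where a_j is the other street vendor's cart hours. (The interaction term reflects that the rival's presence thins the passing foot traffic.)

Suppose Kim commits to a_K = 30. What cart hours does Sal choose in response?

32.75

Sal's payoff is (161 − a_K)a_S − 2a_S².
∂π/∂a_S = 161 − a_K − 4a_S = 0, so a_S = 40.25 − 0.25a_K.
At a_K = 30: a_S = 40.25 − 0.25·30 = 32.75.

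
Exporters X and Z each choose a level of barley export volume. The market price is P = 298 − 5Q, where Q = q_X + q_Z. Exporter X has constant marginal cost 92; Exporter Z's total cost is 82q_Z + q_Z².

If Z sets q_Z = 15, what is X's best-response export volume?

13.1

Exporter X's profit: π = q_X(298 − 5(q_X + q_Z)) − 92q_X.
∂π/∂q_X = 206 − 10q_X − 5q_Z = 0, so q_X = 20.6 − 0.5q_Z.
At q_Z = 15: q_X = 20.6 − 0.5·15 = 13.1.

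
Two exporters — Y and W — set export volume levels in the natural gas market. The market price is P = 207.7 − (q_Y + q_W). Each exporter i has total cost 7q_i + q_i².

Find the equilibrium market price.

Exporter Y's profit: π = q_Y(207.7 − (q_Y + q_W)) − 7q_Y − q_Y².
∂π/∂q_Y = 200.7 − 4q_Y − q_W = 0, so q_Y = 50.175 − 0.25q_W.
By symmetry q_W = q_Y; substituting into the reaction function, 1.25q_Y = 50.175 and q_Y = 40.14.
Equilibrium price: P = 207.7 − 80.28 = 127.42.

127.42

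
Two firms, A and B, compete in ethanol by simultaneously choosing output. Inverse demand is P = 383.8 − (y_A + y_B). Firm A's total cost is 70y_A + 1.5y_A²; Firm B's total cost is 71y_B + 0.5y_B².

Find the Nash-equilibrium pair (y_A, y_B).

44.9, 89.3

Firm A's profit: π = y_A(383.8 − (y_A + y_B)) − 70y_A − 1.5y_A².
∂π/∂y_A = 313.8 − 5y_A − y_B = 0, so y_A = 62.76 − 0.2y_B.
For B: ∂π/∂y_B = 312.8 − 3y_B − y_A = 0 ⇒ y_B = 1564/15 − (1/3)y_A.
Plugging y_B into A's best response: y_A = 62.76 − 0.2(1564/15 − (1/3)y_A) ⇒ (14/15)y_A = 3143/75, so y_A = 44.9.
Then y_B = 1564/15 − (1/3)·44.9 = 89.3.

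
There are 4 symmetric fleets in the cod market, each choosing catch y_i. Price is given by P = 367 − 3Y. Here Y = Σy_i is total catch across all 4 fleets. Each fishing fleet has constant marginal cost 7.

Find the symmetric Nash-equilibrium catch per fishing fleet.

A representative fishing fleet's profit is π_i = y_i(367 − 3Y) − 7y_i, with Y = y_i + Σ_{j≠i} y_j.
First-order condition: 360 − 6y_i − 3Σ_{j≠i} y_j = 0.
Imposing symmetry (y_j = y for all j) turns Σ_{j≠i} y_j into 3y, so 360 = 15y and y = 24.

24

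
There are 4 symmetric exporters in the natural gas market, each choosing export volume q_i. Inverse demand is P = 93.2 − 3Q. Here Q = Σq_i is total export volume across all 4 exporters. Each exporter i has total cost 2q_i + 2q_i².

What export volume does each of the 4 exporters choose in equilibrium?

4.8

A representative exporter's profit is π_i = q_i(93.2 − 3Q) − 2q_i − 2q_i², with Q = q_i + Σ_{j≠i} q_j.
First-order condition: 91.2 − 10q_i − 3Σ_{j≠i} q_j = 0.
With identical exporters, set every q_j = q: then 91.2 − 10q − 9q = 0, i.e. q = 91.2/19 = 4.8.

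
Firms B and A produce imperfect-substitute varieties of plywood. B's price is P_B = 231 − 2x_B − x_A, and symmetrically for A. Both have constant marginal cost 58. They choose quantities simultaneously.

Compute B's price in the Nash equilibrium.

Firm B's profit: π = x_B(231 − 2x_B − x_A) − 58x_B.
∂π/∂x_B = 173 − 4x_B − x_A = 0 ⇒ x_B = 43.25 − 0.25x_A.
The game is symmetric, so in equilibrium x_A = x_B: the reaction function gives 1.25x_B = 43.25, hence x_B = 34.6.
P_B = 231 − 2·34.6 − 34.6 = 127.2.

127.2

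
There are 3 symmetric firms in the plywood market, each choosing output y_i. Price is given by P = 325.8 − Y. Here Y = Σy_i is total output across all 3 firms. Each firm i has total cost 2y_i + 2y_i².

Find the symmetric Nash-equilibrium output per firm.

40.475

A representative firm's profit is π_i = y_i(325.8 − Y) − 2y_i − 2y_i², with Y = y_i + Σ_{j≠i} y_j.
First-order condition: 323.8 − 6y_i − Σ_{j≠i} y_j = 0.
Imposing symmetry (y_j = y for all j) turns Σ_{j≠i} y_j into 2y, so 323.8 = 8y and y = 40.475.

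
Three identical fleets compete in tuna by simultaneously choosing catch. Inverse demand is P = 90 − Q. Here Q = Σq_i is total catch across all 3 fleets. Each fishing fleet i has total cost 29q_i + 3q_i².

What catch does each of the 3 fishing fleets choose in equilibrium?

A representative fishing fleet's profit is π_i = q_i(90 − Q) − 29q_i − 3q_i², with Q = q_i + Σ_{j≠i} q_j.
First-order condition: 61 − 8q_i − Σ_{j≠i} q_j = 0.
Imposing symmetry (q_j = q for all j) turns Σ_{j≠i} q_j into 2q, so 61 = 10q and q = 6.1.

6.1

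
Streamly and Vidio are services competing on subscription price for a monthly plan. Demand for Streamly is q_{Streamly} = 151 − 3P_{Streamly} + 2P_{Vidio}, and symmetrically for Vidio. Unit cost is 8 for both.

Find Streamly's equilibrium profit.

Streamly's profit: π = (P_{Streamly} − 8)(151 − 3P_{Streamly} + 2P_{Vidio}).
∂π/∂P_{Streamly} = 175 − 6P_{Streamly} + 2P_{Vidio} = 0 ⇒ P_{Streamly} = 175/6 + (1/3)P_{Vidio}.
The game is symmetric, so in equilibrium P_{Vidio} = P_{Streamly}: the reaction function gives (2/3)P_{Streamly} = 175/6, hence P_{Streamly} = 43.75.
q_{Streamly} = 151 − 3·43.75 + 2·43.75 = 107.25.
Profit = (43.75 − 8)·107.25 = 3834.1875.

3834.1875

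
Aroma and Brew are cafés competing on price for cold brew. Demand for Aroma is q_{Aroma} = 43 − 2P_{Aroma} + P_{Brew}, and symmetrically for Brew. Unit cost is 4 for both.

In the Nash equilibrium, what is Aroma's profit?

Aroma's profit: π = (P_{Aroma} − 4)(43 − 2P_{Aroma} + P_{Brew}).
∂π/∂P_{Aroma} = 51 − 4P_{Aroma} + P_{Brew} = 0 ⇒ P_{Aroma} = 12.75 + 0.25P_{Brew}.
Setting P_{Aroma} = P_{Brew} in the reaction function: P_{Aroma} = 12.75 + 0.25P_{Aroma}, so P_{Aroma} = 12.75 / 0.75 = 17.
q_{Aroma} = 43 − 2·17 + 17 = 26.
Profit = (17 − 4)·26 = 338.

338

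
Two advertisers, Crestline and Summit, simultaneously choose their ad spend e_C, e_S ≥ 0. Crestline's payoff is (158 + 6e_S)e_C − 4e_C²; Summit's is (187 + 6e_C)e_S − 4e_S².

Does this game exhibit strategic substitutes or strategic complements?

Expanding Crestline's payoff: 158e_C + 6e_Se_C − 4e_C².
∂π/∂e_C = 158 + 6e_S − 8e_C = 0, so e_C = 19.75 + 0.75e_S.
The best-response slope de_C/de_S = 0.75 > 0: the reaction function is upward-sloping, so the choices are strategic complements.

strategic complements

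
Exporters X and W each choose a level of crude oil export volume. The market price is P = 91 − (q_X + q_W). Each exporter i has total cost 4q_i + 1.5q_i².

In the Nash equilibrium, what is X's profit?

525.625

Exporter X's profit: π = q_X(91 − (q_X + q_W)) − 4q_X − 1.5q_X².
∂π/∂q_X = 87 − 5q_X − q_W = 0, so q_X = 17.4 − 0.2q_W.
The game is symmetric, so in equilibrium q_W = q_X: the reaction function gives 1.2q_X = 17.4, hence q_X = 14.5.
Price P = 91 − 29 = 62.
X's profit: (62 − 4)·14.5 − 1.5(14.5)² = 525.625.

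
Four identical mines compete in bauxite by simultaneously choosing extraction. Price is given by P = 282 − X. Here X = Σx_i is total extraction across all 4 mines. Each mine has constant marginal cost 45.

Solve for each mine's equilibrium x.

A representative mine's profit is π_i = x_i(282 − X) − 45x_i, with X = x_i + Σ_{j≠i} x_j.
First-order condition: 237 − 2x_i − Σ_{j≠i} x_j = 0.
In a symmetric equilibrium every mine chooses the same x, so Σ_{j≠i} x_j = 3x. The condition becomes 237 − 5x = 0, giving x = 237/5 = 47.4.

47.4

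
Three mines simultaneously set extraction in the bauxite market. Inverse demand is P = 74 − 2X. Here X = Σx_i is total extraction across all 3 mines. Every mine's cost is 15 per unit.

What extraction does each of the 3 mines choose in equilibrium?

7.375

A representative mine's profit is π_i = x_i(74 − 2X) − 15x_i, with X = x_i + Σ_{j≠i} x_j.
First-order condition: 59 − 4x_i − 2Σ_{j≠i} x_j = 0.
In a symmetric equilibrium every mine chooses the same x, so Σ_{j≠i} x_j = 2x. The condition becomes 59 − 8x = 0, giving x = 59/8 = 7.375.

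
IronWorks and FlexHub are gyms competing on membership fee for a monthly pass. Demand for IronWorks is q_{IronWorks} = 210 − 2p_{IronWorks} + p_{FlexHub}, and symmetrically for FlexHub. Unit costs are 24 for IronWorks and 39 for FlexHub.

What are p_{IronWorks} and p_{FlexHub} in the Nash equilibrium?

IronWorks's profit: π = (p_{IronWorks} − 24)(210 − 2p_{IronWorks} + p_{FlexHub}).
∂π/∂p_{IronWorks} = 258 − 4p_{IronWorks} + p_{FlexHub} = 0 ⇒ p_{IronWorks} = 64.5 + 0.25p_{FlexHub}.
Similarly p_{FlexHub} = 72 + 0.25p_{IronWorks}.
Solving the two reaction functions simultaneously: (1 − (0.25)(0.25))p_{IronWorks} = 64.5 + 0.25·72, so 0.9375p_{IronWorks} = 82.5 and p_{IronWorks} = 88.
Then p_{FlexHub} = 72 + 0.25·88 = 94.

88, 94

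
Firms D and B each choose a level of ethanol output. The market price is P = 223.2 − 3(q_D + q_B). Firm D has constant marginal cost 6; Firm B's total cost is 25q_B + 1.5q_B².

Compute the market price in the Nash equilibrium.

Firm D's profit: π = q_D(223.2 − 3(q_D + q_B)) − 6q_D.
∂π/∂q_D = 217.2 − 6q_D − 3q_B = 0, so q_D = 36.2 − 0.5q_B.
For B: ∂π/∂q_B = 198.2 − 9q_B − 3q_D = 0 ⇒ q_B = 991/45 − (1/3)q_D.
Solving the two reaction functions simultaneously: (1 − (−0.5)(−1/3))q_D = 36.2 − 0.5·(991/45), so (5/6)q_D = 2267/90 and q_D = 2267/75.
Then q_B = 991/45 − (1/3)·(2267/75) = 896/75.
Equilibrium price: P = 223.2 − 3·(3163/75) = 96.68.

96.68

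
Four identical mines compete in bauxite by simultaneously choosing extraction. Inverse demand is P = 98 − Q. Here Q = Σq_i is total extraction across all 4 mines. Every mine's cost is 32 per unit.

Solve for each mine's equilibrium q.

A representative mine's profit is π_i = q_i(98 − Q) − 32q_i, with Q = q_i + Σ_{j≠i} q_j.
First-order condition: 66 − 2q_i − Σ_{j≠i} q_j = 0.
With identical mines, set every q_j = q: then 66 − 2q − 3q = 0, i.e. q = 66/5 = 13.2.

13.2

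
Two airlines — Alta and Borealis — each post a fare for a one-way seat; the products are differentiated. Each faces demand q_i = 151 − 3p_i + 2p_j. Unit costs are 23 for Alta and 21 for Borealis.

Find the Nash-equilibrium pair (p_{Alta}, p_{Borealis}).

Alta's profit: π = (p_{Alta} − 23)(151 − 3p_{Alta} + 2p_{Borealis}).
∂π/∂p_{Alta} = 220 − 6p_{Alta} + 2p_{Borealis} = 0 ⇒ p_{Alta} = 110/3 + (1/3)p_{Borealis}.
Similarly p_{Borealis} = 107/3 + (1/3)p_{Alta}.
Solving the two reaction functions simultaneously: (1 − (1/3)(1/3))p_{Alta} = 110/3 + (1/3)·(107/3), so (8/9)p_{Alta} = 437/9 and p_{Alta} = 54.625.
Then p_{Borealis} = 107/3 + (1/3)·54.625 = 53.875.

54.625, 53.875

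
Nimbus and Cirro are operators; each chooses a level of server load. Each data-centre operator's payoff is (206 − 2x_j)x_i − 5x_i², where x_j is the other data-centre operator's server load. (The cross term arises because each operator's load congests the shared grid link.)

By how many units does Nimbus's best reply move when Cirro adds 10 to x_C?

-2

Nimbus's payoff is (206 − 2x_C)x_N − 5x_N².
∂π/∂x_N = 206 − 2x_C − 10x_N = 0, so x_N = 20.6 − 0.2x_C.
The reaction-function slope is −0.2, so a 10-unit rise in x_C moves x_N by −0.2 × 10 = −2. Nimbus's best response falls — the actions are strategic substitutes.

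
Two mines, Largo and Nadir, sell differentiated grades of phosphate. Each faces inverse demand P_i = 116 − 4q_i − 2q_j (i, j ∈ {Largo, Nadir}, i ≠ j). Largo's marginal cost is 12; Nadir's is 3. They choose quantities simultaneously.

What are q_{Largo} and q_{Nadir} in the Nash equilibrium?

10.1, 11.6

Mine Largo's profit: π = q_{Largo}(116 − 4q_{Largo} − 2q_{Nadir}) − 12q_{Largo}.
∂π/∂q_{Largo} = 104 − 8q_{Largo} − 2q_{Nadir} = 0 ⇒ q_{Largo} = 13 − 0.25q_{Nadir}.
Similarly q_{Nadir} = 14.125 − 0.25q_{Largo}.
Plugging q_{Nadir} into Largo's best response: q_{Largo} = 13 − 0.25(14.125 − 0.25q_{Largo}) ⇒ 0.9375q_{Largo} = 303/32, so q_{Largo} = 10.1.
Then q_{Nadir} = 14.125 − 0.25·10.1 = 11.6.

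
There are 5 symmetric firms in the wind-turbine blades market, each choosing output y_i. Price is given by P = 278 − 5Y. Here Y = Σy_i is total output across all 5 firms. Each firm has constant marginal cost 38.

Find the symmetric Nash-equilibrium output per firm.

8

A representative firm's profit is π_i = y_i(278 − 5Y) − 38y_i, with Y = y_i + Σ_{j≠i} y_j.
First-order condition: 240 − 10y_i − 5Σ_{j≠i} y_j = 0.
With identical firms, set every y_j = y: then 240 − 10y − 20y = 0, i.e. y = 240/30 = 8.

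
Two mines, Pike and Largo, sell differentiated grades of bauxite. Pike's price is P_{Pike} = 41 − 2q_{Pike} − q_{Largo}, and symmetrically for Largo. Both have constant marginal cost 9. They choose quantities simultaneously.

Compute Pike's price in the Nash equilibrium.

Mine Pike's profit: π = q_{Pike}(41 − 2q_{Pike} − q_{Largo}) − 9q_{Pike}.
∂π/∂q_{Pike} = 32 − 4q_{Pike} − q_{Largo} = 0 ⇒ q_{Pike} = 8 − 0.25q_{Largo}.
By symmetry q_{Largo} = q_{Pike}; substituting into the reaction function, 1.25q_{Pike} = 8 and q_{Pike} = 6.4.
P_{Pike} = 41 − 2·6.4 − 6.4 = 21.8.

21.8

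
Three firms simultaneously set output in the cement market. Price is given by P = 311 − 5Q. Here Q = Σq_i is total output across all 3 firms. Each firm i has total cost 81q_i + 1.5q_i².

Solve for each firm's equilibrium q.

A representative firm's profit is π_i = q_i(311 − 5Q) − 81q_i − 1.5q_i², with Q = q_i + Σ_{j≠i} q_j.
First-order condition: 230 − 13q_i − 5Σ_{j≠i} q_j = 0.
With identical firms, set every q_j = q: then 230 − 13q − 10q = 0, i.e. q = 230/23 = 10.

10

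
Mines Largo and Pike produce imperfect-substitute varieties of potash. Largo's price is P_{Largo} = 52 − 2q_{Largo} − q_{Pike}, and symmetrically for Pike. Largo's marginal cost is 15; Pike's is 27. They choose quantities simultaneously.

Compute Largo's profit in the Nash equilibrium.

134.48

Mine Largo's profit: π = q_{Largo}(52 − 2q_{Largo} − q_{Pike}) − 15q_{Largo}.
∂π/∂q_{Largo} = 37 − 4q_{Largo} − q_{Pike} = 0 ⇒ q_{Largo} = 9.25 − 0.25q_{Pike}.
Similarly q_{Pike} = 6.25 − 0.25q_{Largo}.
Solving the two reaction functions simultaneously: (1 − (−0.25)(−0.25))q_{Largo} = 9.25 − 0.25·6.25, so 0.9375q_{Largo} = 7.6875 and q_{Largo} = 8.2.
Then q_{Pike} = 6.25 − 0.25·8.2 = 4.2.
P_{Largo} = 52 − 2·8.2 − 4.2 = 31.4.
Profit = (31.4 − 15)·8.2 = 134.48.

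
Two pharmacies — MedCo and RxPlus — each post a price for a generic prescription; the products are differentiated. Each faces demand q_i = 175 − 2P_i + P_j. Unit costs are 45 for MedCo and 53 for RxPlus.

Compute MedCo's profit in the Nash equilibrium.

3942.72

MedCo's profit: π = (P_{MedCo} − 45)(175 − 2P_{MedCo} + P_{RxPlus}).
∂π/∂P_{MedCo} = 265 − 4P_{MedCo} + P_{RxPlus} = 0 ⇒ P_{MedCo} = 66.25 + 0.25P_{RxPlus}.
Similarly P_{RxPlus} = 70.25 + 0.25P_{MedCo}.
Solving the two reaction functions simultaneously: (1 − (0.25)(0.25))P_{MedCo} = 66.25 + 0.25·70.25, so 0.9375P_{MedCo} = 83.8125 and P_{MedCo} = 89.4.
Then P_{RxPlus} = 70.25 + 0.25·89.4 = 92.6.
q_{MedCo} = 175 − 2·89.4 + 92.6 = 88.8.
Profit = (89.4 − 45)·88.8 = 3942.72.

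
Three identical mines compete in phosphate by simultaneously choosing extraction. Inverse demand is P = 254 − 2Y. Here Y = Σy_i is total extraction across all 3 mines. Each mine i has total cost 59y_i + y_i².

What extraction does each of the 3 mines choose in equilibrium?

19.5

A representative mine's profit is π_i = y_i(254 − 2Y) − 59y_i − y_i², with Y = y_i + Σ_{j≠i} y_j.
First-order condition: 195 − 6y_i − 2Σ_{j≠i} y_j = 0.
With identical mines, set every y_j = y: then 195 − 6y − 4y = 0, i.e. y = 195/10 = 19.5.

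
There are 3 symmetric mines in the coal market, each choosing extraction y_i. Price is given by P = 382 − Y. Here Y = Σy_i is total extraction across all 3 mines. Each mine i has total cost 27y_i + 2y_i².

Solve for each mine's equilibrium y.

44.375

A representative mine's profit is π_i = y_i(382 − Y) − 27y_i − 2y_i², with Y = y_i + Σ_{j≠i} y_j.
First-order condition: 355 − 6y_i − Σ_{j≠i} y_j = 0.
In a symmetric equilibrium every mine chooses the same y, so Σ_{j≠i} y_j = 2y. The condition becomes 355 − 8y = 0, giving y = 355/8 = 44.375.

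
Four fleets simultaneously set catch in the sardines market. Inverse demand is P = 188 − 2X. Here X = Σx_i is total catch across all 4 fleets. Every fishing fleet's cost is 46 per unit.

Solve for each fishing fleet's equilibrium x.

14.2

A representative fishing fleet's profit is π_i = x_i(188 − 2X) − 46x_i, with X = x_i + Σ_{j≠i} x_j.
First-order condition: 142 − 4x_i − 2Σ_{j≠i} x_j = 0.
Imposing symmetry (x_j = x for all j) turns Σ_{j≠i} x_j into 3x, so 142 = 10x and x = 14.2.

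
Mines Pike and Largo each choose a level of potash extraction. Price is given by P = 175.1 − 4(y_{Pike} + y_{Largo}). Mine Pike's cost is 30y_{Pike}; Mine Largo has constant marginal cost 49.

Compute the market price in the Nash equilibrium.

Mine Pike's profit: π = y_{Pike}(175.1 − 4(y_{Pike} + y_{Largo})) − 30y_{Pike}.
∂π/∂y_{Pike} = 145.1 − 8y_{Pike} − 4y_{Largo} = 0, so y_{Pike} = 18.1375 − 0.5y_{Largo}.
By the same steps for Largo: y_{Largo} = 15.7625 − 0.5y_{Pike}.
Substituting the second reaction function into the first: y_{Pike} = 18.1375 − 0.5(15.7625 − 0.5y_{Pike}), which gives 0.75y_{Pike} = 1641/160 ⇒ y_{Pike} = 13.675.
Then y_{Largo} = 15.7625 − 0.5·13.675 = 8.925.
Equilibrium price: P = 175.1 − 4·22.6 = 84.7.

84.7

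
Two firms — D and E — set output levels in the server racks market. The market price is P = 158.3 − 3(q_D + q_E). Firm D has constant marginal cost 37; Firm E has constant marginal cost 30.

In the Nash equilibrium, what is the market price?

Firm D's profit: π = q_D(158.3 − 3(q_D + q_E)) − 37q_D.
∂π/∂q_D = 121.3 − 6q_D − 3q_E = 0, so q_D = 1213/60 − 0.5q_E.
By the same steps for E: q_E = 1283/60 − 0.5q_D.
Substituting the second reaction function into the first: q_D = 1213/60 − 0.5(1283/60 − 0.5q_D), which gives 0.75q_D = 9.525 ⇒ q_D = 12.7.
Then q_E = 1283/60 − 0.5·12.7 = 451/30.
Equilibrium price: P = 158.3 − 3·(416/15) = 75.1.

75.1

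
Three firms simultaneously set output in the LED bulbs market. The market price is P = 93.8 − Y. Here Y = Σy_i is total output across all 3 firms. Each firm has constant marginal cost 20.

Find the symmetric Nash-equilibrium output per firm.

18.45

A representative firm's profit is π_i = y_i(93.8 − Y) − 20y_i, with Y = y_i + Σ_{j≠i} y_j.
First-order condition: 73.8 − 2y_i − Σ_{j≠i} y_j = 0.
In a symmetric equilibrium every firm chooses the same y, so Σ_{j≠i} y_j = 2y. The condition becomes 73.8 − 4y = 0, giving y = 73.8/4 = 18.45.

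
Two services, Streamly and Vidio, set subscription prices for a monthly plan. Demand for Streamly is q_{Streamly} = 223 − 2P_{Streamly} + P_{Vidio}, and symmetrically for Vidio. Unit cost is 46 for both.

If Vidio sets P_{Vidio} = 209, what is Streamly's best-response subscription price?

Streamly's profit: π = (P_{Streamly} − 46)(223 − 2P_{Streamly} + P_{Vidio}).
∂π/∂P_{Streamly} = 315 − 4P_{Streamly} + P_{Vidio} = 0 ⇒ P_{Streamly} = 78.75 + 0.25P_{Vidio}.
At P_{Vidio} = 209: P_{Streamly} = 78.75 + 0.25·209 = 131.

131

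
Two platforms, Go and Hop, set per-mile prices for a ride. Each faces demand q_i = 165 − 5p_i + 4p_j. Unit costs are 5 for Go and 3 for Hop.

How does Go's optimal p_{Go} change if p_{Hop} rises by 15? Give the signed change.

6

Go's profit: π = (p_{Go} − 5)(165 − 5p_{Go} + 4p_{Hop}).
∂π/∂p_{Go} = 190 − 10p_{Go} + 4p_{Hop} = 0 ⇒ p_{Go} = 19 + 0.4p_{Hop}.
The reaction-function slope is 0.4, so a 15-unit rise in p_{Hop} moves p_{Go} by 0.4 × 15 = 6. Go's best response rises — the actions are strategic complements.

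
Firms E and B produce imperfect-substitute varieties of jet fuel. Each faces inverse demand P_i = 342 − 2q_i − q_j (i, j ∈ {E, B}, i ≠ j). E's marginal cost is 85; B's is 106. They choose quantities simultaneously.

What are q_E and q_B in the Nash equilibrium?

Firm E's profit: π = q_E(342 − 2q_E − q_B) − 85q_E.
∂π/∂q_E = 257 − 4q_E − q_B = 0 ⇒ q_E = 64.25 − 0.25q_B.
Similarly q_B = 59 − 0.25q_E.
Plugging q_B into E's best response: q_E = 64.25 − 0.25(59 − 0.25q_E) ⇒ 0.9375q_E = 49.5, so q_E = 52.8.
Then q_B = 59 − 0.25·52.8 = 45.8.

52.8, 45.8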